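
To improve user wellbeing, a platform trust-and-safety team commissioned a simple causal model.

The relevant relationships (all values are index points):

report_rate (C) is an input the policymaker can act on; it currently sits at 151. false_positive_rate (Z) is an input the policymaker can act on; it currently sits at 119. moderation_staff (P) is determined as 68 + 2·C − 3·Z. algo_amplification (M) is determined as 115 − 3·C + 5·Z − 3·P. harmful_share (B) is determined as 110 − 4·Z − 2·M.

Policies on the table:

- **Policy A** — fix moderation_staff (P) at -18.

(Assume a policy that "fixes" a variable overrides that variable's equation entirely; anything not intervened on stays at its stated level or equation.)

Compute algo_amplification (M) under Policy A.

Policy A (P := -18):
  C = 151
  Z = 119
  P = -18
  M = 115 − 3·151 + 5·119 − 3·(-18) = 311

311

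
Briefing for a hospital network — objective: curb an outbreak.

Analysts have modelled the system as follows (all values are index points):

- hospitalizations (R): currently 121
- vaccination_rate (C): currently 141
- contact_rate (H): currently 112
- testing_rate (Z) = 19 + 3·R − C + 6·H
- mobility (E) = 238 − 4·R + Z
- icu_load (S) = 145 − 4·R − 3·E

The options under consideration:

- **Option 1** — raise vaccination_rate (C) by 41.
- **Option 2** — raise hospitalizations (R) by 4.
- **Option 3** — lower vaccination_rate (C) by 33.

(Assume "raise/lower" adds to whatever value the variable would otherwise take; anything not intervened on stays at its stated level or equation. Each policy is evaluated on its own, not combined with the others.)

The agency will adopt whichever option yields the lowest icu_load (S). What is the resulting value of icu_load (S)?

-2439

Option 1 (C + 41):
  R = 121
  C = 141 + 41 = 182
  H = 112
  Z = 19 + 3·121 − 182 + 6·112 = 872
  E = 238 − 4·121 + 872 = 626
  S = 145 − 4·121 − 3·626 = -2217
Option 2 (R + 4):
  R = 121 + 4 = 125
  C = 141
  H = 112
  Z = 19 + 3·125 − 141 + 6·112 = 925
  E = 238 − 4·125 + 925 = 663
  S = 145 − 4·125 − 3·663 = -2344
Option 3 (C − 33):
  R = 121
  C = 141 − 33 = 108
  H = 112
  Z = 19 + 3·121 − 108 + 6·112 = 946
  E = 238 − 4·121 + 946 = 700
  S = 145 − 4·121 − 3·700 = -2439
Comparing — Option 1: S=-2217, Option 2: S=-2344, Option 3: S=-2439. Lowest is -2439 (Option 3).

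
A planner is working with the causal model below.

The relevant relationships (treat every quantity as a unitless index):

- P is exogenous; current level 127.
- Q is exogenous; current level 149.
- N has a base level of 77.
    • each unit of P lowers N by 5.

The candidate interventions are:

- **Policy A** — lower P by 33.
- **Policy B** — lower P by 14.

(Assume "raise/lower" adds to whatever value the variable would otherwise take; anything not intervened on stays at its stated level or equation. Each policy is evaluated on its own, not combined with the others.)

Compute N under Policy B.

Policy B (P − 14):
  P = 127 − 14 = 113
  N = 77 − 5·113 = -488

-488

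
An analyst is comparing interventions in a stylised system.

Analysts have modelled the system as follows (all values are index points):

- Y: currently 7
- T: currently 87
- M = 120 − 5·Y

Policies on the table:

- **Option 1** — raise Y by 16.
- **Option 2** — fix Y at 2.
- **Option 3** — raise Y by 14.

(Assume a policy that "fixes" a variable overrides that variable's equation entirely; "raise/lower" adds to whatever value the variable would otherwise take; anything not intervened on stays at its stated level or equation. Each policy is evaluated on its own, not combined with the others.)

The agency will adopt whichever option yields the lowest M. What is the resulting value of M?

5

Option 1 (Y + 16):
  Y = 7 + 16 = 23
  M = 120 − 5·23 = 5
Option 2 (Y := 2):
  Y = 2
  M = 120 − 5·2 = 110
Option 3 (Y + 14):
  Y = 7 + 14 = 21
  M = 120 − 5·21 = 15
Comparing — Option 1: M=5, Option 2: M=110, Option 3: M=15. Lowest is 5 (Option 1).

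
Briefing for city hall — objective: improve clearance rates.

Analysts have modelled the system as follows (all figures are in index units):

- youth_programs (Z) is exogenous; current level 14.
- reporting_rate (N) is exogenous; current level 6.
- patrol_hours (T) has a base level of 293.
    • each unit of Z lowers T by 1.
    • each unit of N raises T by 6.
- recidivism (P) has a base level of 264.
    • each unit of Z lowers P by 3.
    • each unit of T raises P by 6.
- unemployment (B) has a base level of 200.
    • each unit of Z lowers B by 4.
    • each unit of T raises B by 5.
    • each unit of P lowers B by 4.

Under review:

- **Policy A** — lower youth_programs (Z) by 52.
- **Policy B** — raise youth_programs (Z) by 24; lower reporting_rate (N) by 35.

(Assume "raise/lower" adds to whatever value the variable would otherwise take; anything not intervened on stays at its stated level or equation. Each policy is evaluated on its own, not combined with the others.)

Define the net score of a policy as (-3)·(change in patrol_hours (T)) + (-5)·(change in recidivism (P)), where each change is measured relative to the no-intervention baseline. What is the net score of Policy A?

-2496

Baseline:
  Z = 14
  N = 6
  T = 293 − 14 + 6·6 = 315
  P = 264 − 3·14 + 6·315 = 2112
Policy A (Z − 52):
  Z = 14 − 52 = -38
  N = 6
  T = 293 − (-38) + 6·6 = 367
  P = 264 − 3·(-38) + 6·367 = 2580
ΔT = 367 − 315 = 52; ΔP = 2580 − 2112 = 468
Score = (-3)·52 + (-5)·468 = -2496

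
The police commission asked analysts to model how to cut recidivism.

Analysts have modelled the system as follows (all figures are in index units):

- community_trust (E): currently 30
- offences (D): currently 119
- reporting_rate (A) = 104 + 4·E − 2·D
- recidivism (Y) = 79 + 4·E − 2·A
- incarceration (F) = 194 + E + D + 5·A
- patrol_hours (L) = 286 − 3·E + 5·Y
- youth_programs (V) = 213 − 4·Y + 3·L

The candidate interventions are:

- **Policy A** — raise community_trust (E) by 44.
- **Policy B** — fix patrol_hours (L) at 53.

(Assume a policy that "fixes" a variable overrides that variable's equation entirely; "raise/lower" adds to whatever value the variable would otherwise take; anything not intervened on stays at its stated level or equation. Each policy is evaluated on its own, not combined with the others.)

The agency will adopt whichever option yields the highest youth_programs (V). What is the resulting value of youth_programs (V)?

Policy A (E + 44):
  E = 30 + 44 = 74
  D = 119
  A = 104 + 4·74 − 2·119 = 162
  Y = 79 + 4·74 − 2·162 = 51
  L = 286 − 3·74 + 5·51 = 319
  V = 213 − 4·51 + 3·319 = 966
Policy B (L := 53):
  E = 30
  D = 119
  A = 104 + 4·30 − 2·119 = -14
  Y = 79 + 4·30 − 2·(-14) = 227
  L = 53
  V = 213 − 4·227 + 3·53 = -536
Comparing — Policy A: V=966, Policy B: V=-536. Highest is 966 (Policy A).

966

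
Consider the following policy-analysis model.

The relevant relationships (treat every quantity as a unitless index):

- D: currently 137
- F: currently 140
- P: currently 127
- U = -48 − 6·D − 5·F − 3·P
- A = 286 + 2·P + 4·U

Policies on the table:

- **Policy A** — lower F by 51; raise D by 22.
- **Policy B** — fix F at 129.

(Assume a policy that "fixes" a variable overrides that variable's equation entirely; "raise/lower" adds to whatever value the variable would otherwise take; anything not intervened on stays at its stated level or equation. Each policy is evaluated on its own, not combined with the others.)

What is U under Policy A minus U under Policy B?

68

Policy A (F − 51, D + 22):
  D = 137 + 22 = 159
  F = 140 − 51 = 89
  P = 127
  U = -48 − 6·159 − 5·89 − 3·127 = -1828
Policy B (F := 129):
  D = 137
  F = 129
  P = 127
  U = -48 − 6·137 − 5·129 − 3·127 = -1896
U: -1828 − (-1896) = 68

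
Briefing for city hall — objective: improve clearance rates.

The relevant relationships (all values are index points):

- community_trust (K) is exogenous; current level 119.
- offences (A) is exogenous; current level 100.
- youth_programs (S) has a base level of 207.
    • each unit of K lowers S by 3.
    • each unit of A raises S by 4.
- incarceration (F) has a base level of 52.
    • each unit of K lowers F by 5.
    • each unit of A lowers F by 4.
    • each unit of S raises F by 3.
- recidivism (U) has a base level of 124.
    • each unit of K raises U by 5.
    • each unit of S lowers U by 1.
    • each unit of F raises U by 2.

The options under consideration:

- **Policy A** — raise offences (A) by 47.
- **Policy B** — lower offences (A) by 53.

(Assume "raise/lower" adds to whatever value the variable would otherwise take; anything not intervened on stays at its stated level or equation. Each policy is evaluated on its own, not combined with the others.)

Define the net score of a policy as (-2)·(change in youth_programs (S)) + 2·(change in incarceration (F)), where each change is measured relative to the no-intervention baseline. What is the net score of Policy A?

376

Baseline:
  K = 119
  A = 100
  S = 207 − 3·119 + 4·100 = 250
  F = 52 − 5·119 − 4·100 + 3·250 = -193
Policy A (A + 47):
  K = 119
  A = 100 + 47 = 147
  S = 207 − 3·119 + 4·147 = 438
  F = 52 − 5·119 − 4·147 + 3·438 = 183
ΔS = 438 − 250 = 188; ΔF = 183 − (-193) = 376
Score = (-2)·188 + 2·376 = 376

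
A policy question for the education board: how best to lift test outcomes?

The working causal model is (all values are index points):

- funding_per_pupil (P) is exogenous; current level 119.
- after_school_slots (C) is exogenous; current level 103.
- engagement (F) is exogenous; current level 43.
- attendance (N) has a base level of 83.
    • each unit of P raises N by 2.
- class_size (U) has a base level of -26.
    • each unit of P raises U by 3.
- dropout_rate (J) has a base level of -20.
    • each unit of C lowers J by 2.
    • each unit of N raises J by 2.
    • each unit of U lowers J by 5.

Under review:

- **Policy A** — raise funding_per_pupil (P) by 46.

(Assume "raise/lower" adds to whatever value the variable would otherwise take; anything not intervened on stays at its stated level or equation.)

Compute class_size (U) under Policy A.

469

Policy A (P + 46):
  P = 119 + 46 = 165
  U = -26 + 3·165 = 469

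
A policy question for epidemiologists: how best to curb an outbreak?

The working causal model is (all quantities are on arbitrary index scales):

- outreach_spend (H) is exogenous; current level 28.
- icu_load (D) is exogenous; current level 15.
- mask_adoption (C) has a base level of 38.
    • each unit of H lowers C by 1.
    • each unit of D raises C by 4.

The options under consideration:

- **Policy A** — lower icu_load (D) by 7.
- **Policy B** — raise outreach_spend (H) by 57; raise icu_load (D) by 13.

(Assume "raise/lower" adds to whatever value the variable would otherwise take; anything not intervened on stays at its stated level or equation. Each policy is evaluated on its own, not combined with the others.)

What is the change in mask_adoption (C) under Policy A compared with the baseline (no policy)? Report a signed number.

Baseline:
  H = 28
  D = 15
  C = 38 − 28 + 4·15 = 70
Policy A (D − 7):
  H = 28
  D = 15 − 7 = 8
  C = 38 − 28 + 4·8 = 42
Change in C: 42 − 70 = -28

-28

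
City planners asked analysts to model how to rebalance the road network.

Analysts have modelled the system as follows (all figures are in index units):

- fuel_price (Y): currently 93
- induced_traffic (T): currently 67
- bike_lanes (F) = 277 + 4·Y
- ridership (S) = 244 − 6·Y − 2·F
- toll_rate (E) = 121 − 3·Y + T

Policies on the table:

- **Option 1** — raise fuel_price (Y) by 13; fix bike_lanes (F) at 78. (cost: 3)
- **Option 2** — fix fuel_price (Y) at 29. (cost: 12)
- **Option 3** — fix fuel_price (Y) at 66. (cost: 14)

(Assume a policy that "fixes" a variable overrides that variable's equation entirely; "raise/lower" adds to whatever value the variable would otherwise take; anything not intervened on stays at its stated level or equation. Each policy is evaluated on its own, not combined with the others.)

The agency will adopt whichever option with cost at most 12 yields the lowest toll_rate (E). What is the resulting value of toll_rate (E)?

-130

Option 1 (Y + 13, F := 78):
  Y = 93 + 13 = 106
  T = 67
  E = 121 − 3·106 + 67 = -130
Option 2 (Y := 29):
  Y = 29
  T = 67
  E = 121 − 3·29 + 67 = 101
Comparing — Option 1: E=-130, Option 2: E=101. Lowest is -130 (Option 1).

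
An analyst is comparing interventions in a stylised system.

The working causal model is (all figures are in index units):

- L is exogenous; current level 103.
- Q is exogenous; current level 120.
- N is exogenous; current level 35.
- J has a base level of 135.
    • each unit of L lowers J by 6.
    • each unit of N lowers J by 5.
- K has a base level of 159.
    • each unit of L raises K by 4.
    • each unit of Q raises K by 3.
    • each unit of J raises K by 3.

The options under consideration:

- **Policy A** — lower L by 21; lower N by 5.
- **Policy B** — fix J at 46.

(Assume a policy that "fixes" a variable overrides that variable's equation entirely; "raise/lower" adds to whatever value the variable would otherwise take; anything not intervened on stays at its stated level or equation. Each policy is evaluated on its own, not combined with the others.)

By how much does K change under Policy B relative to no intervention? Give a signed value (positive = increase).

2112

Baseline:
  L = 103
  Q = 120
  N = 35
  J = 135 − 6·103 − 5·35 = -658
  K = 159 + 4·103 + 3·120 + 3·(-658) = -1043
Policy B (J := 46):
  L = 103
  Q = 120
  N = 35
  J = 46
  K = 159 + 4·103 + 3·120 + 3·46 = 1069
Change in K: 1069 − (-1043) = 2112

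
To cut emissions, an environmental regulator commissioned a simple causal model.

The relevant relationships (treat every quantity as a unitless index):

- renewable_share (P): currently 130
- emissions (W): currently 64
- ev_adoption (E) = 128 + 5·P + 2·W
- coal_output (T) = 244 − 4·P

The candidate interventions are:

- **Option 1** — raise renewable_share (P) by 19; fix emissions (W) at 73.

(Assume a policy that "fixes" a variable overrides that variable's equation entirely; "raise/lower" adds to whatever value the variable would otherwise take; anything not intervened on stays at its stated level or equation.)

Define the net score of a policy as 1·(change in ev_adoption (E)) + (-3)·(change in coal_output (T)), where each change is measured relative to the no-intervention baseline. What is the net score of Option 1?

341

Baseline:
  P = 130
  W = 64
  E = 128 + 5·130 + 2·64 = 906
  T = 244 − 4·130 = -276
Option 1 (P + 19, W := 73):
  P = 130 + 19 = 149
  W = 73
  E = 128 + 5·149 + 2·73 = 1019
  T = 244 − 4·149 = -352
ΔE = 1019 − 906 = 113; ΔT = -352 − (-276) = -76
Score = 1·113 + (-3)·(-76) = 341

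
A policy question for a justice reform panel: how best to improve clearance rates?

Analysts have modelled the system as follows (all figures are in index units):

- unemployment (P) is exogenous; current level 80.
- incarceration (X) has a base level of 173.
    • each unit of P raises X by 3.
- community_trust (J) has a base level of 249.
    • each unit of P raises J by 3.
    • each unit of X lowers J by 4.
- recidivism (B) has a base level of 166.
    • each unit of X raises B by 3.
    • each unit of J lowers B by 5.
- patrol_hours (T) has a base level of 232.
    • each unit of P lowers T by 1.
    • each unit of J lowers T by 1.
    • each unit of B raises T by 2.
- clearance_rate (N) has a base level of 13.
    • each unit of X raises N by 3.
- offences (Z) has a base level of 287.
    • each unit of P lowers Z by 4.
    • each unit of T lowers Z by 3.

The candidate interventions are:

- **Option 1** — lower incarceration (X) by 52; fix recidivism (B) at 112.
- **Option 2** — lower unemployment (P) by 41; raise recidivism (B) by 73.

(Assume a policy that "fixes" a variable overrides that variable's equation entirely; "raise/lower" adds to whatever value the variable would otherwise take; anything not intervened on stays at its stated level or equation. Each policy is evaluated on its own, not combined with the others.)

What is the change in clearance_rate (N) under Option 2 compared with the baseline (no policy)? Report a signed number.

-369

Baseline:
  P = 80
  X = 173 + 3·80 = 413
  N = 13 + 3·413 = 1252
Option 2 (P − 41, B + 73):
  P = 80 − 41 = 39
  X = 173 + 3·39 = 290
  N = 13 + 3·290 = 883
Change in N: 883 − 1252 = -369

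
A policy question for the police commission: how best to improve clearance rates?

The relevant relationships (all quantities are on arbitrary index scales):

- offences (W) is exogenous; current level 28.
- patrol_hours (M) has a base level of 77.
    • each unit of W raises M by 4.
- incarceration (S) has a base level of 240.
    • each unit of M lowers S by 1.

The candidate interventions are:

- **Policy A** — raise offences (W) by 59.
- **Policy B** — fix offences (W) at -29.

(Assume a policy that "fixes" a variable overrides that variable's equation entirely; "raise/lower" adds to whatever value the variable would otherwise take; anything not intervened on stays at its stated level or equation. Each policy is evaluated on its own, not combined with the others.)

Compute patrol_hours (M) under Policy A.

Policy A (W + 59):
  W = 28 + 59 = 87
  M = 77 + 4·87 = 425

425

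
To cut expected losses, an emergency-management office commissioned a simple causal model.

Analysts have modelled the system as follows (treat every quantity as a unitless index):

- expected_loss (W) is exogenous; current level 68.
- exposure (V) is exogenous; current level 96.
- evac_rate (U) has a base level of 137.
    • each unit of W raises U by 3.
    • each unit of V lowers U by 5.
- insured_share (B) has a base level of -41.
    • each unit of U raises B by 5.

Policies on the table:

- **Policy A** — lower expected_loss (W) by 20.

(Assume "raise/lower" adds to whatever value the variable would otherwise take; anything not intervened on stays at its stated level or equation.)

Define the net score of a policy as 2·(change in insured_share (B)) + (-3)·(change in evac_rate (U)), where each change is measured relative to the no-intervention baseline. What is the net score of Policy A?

-420

Baseline:
  W = 68
  V = 96
  U = 137 + 3·68 − 5·96 = -139
  B = -41 + 5·(-139) = -736
Policy A (W − 20):
  W = 68 − 20 = 48
  V = 96
  U = 137 + 3·48 − 5·96 = -199
  B = -41 + 5·(-199) = -1036
ΔB = -1036 − (-736) = -300; ΔU = -199 − (-139) = -60
Score = 2·(-300) + (-3)·(-60) = -420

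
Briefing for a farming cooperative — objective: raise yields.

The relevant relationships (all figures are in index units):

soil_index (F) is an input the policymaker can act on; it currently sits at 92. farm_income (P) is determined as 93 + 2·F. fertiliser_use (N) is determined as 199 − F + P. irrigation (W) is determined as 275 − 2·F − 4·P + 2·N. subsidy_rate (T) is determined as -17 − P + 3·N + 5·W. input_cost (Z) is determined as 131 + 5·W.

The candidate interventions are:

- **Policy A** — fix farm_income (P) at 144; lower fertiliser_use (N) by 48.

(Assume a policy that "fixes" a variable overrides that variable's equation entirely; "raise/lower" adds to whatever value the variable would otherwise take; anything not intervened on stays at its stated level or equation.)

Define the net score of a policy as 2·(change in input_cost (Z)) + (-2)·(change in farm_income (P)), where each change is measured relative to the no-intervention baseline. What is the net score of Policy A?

1966

Baseline:
  F = 92
  P = 93 + 2·92 = 277
  N = 199 − 92 + 277 = 384
  W = 275 − 2·92 − 4·277 + 2·384 = -249
  Z = 131 + 5·(-249) = -1114
Policy A (P := 144, N − 48):
  F = 92
  P = 144
  N = 199 − 92 + 144 (−48 from intervention) = 203
  W = 275 − 2·92 − 4·144 + 2·203 = -79
  Z = 131 + 5·(-79) = -264
ΔZ = -264 − (-1114) = 850; ΔP = 144 − 277 = -133
Score = 2·850 + (-2)·(-133) = 1966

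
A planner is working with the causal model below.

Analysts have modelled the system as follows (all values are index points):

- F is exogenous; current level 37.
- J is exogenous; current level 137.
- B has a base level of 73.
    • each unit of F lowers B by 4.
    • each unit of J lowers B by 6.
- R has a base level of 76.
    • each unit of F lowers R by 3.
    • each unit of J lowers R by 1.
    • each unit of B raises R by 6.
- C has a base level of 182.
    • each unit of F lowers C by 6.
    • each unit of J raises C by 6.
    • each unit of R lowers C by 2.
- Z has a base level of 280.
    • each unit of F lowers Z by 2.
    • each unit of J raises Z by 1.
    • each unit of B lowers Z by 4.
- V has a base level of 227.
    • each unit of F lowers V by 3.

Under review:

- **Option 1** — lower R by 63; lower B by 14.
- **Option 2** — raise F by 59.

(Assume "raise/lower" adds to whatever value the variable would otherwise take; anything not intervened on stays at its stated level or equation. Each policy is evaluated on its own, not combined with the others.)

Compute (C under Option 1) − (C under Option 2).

Option 1 (R − 63, B − 14):
  F = 37
  J = 137
  B = 73 − 4·37 − 6·137 (−14 from intervention) = -911
  R = 76 − 3·37 − 137 + 6·(-911) (−63 from intervention) = -5701
  C = 182 − 6·37 + 6·137 − 2·(-5701) = 12184
Option 2 (F + 59):
  F = 37 + 59 = 96
  J = 137
  B = 73 − 4·96 − 6·137 = -1133
  R = 76 − 3·96 − 137 + 6·(-1133) = -7147
  C = 182 − 6·96 + 6·137 − 2·(-7147) = 14722
C: 12184 − 14722 = -2538

-2538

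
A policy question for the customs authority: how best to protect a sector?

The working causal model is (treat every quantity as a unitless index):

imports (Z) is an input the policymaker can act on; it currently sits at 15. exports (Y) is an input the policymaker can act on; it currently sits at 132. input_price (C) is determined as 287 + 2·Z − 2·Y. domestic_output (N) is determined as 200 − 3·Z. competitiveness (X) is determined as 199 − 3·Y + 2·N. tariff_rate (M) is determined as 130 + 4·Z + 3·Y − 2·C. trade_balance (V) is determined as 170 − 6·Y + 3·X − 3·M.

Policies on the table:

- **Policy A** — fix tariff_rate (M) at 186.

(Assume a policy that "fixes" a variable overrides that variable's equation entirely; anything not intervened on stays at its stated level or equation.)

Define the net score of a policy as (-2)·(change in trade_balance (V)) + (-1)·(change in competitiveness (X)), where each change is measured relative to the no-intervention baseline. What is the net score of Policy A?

Baseline:
  Z = 15
  Y = 132
  C = 287 + 2·15 − 2·132 = 53
  N = 200 − 3·15 = 155
  X = 199 − 3·132 + 2·155 = 113
  M = 130 + 4·15 + 3·132 − 2·53 = 480
  V = 170 − 6·132 + 3·113 − 3·480 = -1723
Policy A (M := 186):
  Z = 15
  Y = 132
  C = 287 + 2·15 − 2·132 = 53
  N = 200 − 3·15 = 155
  X = 199 − 3·132 + 2·155 = 113
  M = 186
  V = 170 − 6·132 + 3·113 − 3·186 = -841
ΔV = -841 − (-1723) = 882; ΔX = 113 − 113 = 0
Score = (-2)·882 + (-1)·0 = -1764

-1764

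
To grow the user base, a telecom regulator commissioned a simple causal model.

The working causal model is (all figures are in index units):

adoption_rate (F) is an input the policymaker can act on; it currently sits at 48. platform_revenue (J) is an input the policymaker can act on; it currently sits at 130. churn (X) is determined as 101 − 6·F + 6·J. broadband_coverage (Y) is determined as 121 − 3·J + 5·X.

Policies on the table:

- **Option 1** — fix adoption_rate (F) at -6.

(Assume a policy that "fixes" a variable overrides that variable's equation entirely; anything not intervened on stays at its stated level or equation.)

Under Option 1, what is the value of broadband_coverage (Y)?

4316

Option 1 (F := -6):
  F = -6
  J = 130
  X = 101 − 6·(-6) + 6·130 = 917
  Y = 121 − 3·130 + 5·917 = 4316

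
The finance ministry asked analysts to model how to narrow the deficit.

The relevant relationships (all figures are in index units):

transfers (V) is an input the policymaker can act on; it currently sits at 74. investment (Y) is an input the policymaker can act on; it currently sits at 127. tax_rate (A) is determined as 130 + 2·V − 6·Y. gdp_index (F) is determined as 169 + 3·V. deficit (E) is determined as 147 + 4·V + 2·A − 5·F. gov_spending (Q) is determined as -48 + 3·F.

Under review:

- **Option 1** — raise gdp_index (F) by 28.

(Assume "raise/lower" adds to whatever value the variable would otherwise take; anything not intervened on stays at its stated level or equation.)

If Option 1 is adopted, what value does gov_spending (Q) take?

Option 1 (F + 28):
  V = 74
  F = 169 + 3·74 (+28 from intervention) = 419
  Q = -48 + 3·419 = 1209

1209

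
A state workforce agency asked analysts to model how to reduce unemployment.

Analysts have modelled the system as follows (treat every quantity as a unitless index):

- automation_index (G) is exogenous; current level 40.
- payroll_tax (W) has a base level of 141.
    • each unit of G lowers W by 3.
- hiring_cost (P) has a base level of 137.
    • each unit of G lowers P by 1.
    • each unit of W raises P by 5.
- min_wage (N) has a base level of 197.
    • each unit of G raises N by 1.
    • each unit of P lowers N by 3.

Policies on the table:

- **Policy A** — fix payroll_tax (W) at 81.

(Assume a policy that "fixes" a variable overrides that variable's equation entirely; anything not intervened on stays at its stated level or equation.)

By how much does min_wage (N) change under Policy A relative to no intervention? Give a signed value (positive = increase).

Baseline:
  G = 40
  W = 141 − 3·40 = 21
  P = 137 − 40 + 5·21 = 202
  N = 197 + 40 − 3·202 = -369
Policy A (W := 81):
  G = 40
  W = 81
  P = 137 − 40 + 5·81 = 502
  N = 197 + 40 − 3·502 = -1269
Change in N: -1269 − (-369) = -900

-900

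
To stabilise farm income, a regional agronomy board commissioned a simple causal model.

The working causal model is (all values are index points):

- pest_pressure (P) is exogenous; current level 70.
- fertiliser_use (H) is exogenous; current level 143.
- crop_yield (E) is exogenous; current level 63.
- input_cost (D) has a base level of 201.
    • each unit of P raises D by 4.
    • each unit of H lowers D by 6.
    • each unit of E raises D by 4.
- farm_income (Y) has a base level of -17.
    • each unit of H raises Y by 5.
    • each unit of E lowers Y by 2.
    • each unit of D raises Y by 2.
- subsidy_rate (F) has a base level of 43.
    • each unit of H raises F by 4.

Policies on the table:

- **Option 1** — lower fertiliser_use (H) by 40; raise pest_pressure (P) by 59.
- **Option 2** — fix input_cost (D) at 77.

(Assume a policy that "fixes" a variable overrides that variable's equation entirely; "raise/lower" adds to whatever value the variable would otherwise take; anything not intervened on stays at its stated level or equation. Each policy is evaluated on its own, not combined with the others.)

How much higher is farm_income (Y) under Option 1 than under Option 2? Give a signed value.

348

Option 1 (H − 40, P + 59):
  P = 70 + 59 = 129
  H = 143 − 40 = 103
  E = 63
  D = 201 + 4·129 − 6·103 + 4·63 = 351
  Y = -17 + 5·103 − 2·63 + 2·351 = 1074
Option 2 (D := 77):
  P = 70
  H = 143
  E = 63
  D = 77
  Y = -17 + 5·143 − 2·63 + 2·77 = 726
Y: 1074 − 726 = 348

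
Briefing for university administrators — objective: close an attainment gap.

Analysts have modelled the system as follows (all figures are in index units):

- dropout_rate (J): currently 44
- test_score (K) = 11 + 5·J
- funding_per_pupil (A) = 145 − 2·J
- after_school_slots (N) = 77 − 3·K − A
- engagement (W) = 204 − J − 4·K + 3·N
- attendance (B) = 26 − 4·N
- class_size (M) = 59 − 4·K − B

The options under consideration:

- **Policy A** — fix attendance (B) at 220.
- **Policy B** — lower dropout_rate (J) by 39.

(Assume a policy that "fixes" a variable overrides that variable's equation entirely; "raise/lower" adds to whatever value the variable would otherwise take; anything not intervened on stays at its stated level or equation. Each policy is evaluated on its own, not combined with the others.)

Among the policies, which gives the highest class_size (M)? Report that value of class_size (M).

Policy A (B := 220):
  J = 44
  K = 11 + 5·44 = 231
  A = 145 − 2·44 = 57
  N = 77 − 3·231 − 57 = -673
  B = 220
  M = 59 − 4·231 − 220 = -1085
Policy B (J − 39):
  J = 44 − 39 = 5
  K = 11 + 5·5 = 36
  A = 145 − 2·5 = 135
  N = 77 − 3·36 − 135 = -166
  B = 26 − 4·(-166) = 690
  M = 59 − 4·36 − 690 = -775
Comparing — Policy A: M=-1085, Policy B: M=-775. Highest is -775 (Policy B).

-775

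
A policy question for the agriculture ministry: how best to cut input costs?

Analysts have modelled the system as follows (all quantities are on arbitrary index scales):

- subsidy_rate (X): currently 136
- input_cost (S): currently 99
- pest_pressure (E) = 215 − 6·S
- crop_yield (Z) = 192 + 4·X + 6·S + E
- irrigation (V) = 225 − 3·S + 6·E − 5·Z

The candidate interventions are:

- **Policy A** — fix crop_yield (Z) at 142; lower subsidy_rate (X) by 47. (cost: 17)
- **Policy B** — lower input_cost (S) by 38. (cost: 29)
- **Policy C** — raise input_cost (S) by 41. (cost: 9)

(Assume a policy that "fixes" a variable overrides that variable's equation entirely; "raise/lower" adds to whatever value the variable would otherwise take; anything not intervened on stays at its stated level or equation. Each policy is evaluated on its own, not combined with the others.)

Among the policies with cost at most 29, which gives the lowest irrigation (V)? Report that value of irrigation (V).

Policy A (Z := 142, X − 47):
  X = 136 − 47 = 89
  S = 99
  E = 215 − 6·99 = -379
  Z = 142
  V = 225 − 3·99 + 6·(-379) − 5·142 = -3056
Policy B (S − 38):
  X = 136
  S = 99 − 38 = 61
  E = 215 − 6·61 = -151
  Z = 192 + 4·136 + 6·61 + (-151) = 951
  V = 225 − 3·61 + 6·(-151) − 5·951 = -5619
Policy C (S + 41):
  X = 136
  S = 99 + 41 = 140
  E = 215 − 6·140 = -625
  Z = 192 + 4·136 + 6·140 + (-625) = 951
  V = 225 − 3·140 + 6·(-625) − 5·951 = -8700
Comparing — Policy A: V=-3056, Policy B: V=-5619, Policy C: V=-8700. Lowest is -8700 (Policy C).

-8700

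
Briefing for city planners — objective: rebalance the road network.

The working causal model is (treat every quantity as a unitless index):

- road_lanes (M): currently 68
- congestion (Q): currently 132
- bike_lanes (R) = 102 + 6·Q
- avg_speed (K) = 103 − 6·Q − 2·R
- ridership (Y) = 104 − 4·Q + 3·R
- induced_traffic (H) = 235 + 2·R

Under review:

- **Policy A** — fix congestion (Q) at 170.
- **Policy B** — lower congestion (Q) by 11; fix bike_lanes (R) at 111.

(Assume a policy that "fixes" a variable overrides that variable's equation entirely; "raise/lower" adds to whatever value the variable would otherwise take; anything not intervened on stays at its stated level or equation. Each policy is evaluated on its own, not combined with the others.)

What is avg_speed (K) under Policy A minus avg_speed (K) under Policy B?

-2316

Policy A (Q := 170):
  Q = 170
  R = 102 + 6·170 = 1122
  K = 103 − 6·170 − 2·1122 = -3161
Policy B (Q − 11, R := 111):
  Q = 132 − 11 = 121
  R = 111
  K = 103 − 6·121 − 2·111 = -845
K: -3161 − (-845) = -2316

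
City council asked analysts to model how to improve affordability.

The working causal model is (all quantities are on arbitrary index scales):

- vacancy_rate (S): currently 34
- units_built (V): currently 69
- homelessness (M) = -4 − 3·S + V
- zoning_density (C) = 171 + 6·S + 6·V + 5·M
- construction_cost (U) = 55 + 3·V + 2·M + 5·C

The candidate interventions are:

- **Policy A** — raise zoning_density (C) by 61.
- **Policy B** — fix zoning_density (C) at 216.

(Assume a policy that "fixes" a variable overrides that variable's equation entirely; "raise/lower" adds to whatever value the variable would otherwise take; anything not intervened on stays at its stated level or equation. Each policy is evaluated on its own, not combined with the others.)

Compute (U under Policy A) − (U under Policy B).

2245

Policy A (C + 61):
  S = 34
  V = 69
  M = -4 − 3·34 + 69 = -37
  C = 171 + 6·34 + 6·69 + 5·(-37) (+61 from intervention) = 665
  U = 55 + 3·69 + 2·(-37) + 5·665 = 3513
Policy B (C := 216):
  S = 34
  V = 69
  M = -4 − 3·34 + 69 = -37
  C = 216
  U = 55 + 3·69 + 2·(-37) + 5·216 = 1268
U: 3513 − 1268 = 2245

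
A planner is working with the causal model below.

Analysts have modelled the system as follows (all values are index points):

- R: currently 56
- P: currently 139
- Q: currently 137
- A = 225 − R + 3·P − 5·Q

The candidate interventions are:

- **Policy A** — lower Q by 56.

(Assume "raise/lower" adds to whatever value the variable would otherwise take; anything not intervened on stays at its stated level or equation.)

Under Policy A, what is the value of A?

181

Policy A (Q − 56):
  R = 56
  P = 139
  Q = 137 − 56 = 81
  A = 225 − 56 + 3·139 − 5·81 = 181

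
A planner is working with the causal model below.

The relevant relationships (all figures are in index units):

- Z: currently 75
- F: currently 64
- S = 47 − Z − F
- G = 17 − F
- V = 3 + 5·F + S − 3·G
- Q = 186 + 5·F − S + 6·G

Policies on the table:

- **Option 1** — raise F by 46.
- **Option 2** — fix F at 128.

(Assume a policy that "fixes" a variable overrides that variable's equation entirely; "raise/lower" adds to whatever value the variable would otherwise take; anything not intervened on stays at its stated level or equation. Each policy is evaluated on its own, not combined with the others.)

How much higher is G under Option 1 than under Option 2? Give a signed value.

Option 1 (F + 46):
  F = 64 + 46 = 110
  G = 17 − 110 = -93
Option 2 (F := 128):
  F = 128
  G = 17 − 128 = -111
G: -93 − (-111) = 18

18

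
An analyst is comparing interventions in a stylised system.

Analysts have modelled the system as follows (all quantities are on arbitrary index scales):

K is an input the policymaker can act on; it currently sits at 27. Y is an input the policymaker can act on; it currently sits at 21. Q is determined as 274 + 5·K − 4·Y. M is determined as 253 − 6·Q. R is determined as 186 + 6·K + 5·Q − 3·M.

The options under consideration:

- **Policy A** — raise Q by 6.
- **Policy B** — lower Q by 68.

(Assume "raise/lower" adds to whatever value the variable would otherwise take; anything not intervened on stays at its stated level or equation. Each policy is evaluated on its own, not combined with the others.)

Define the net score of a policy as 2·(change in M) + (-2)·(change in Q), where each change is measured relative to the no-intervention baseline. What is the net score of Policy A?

Baseline:
  K = 27
  Y = 21
  Q = 274 + 5·27 − 4·21 = 325
  M = 253 − 6·325 = -1697
Policy A (Q + 6):
  K = 27
  Y = 21
  Q = 274 + 5·27 − 4·21 (+6 from intervention) = 331
  M = 253 − 6·331 = -1733
ΔM = -1733 − (-1697) = -36; ΔQ = 331 − 325 = 6
Score = 2·(-36) + (-2)·6 = -84

-84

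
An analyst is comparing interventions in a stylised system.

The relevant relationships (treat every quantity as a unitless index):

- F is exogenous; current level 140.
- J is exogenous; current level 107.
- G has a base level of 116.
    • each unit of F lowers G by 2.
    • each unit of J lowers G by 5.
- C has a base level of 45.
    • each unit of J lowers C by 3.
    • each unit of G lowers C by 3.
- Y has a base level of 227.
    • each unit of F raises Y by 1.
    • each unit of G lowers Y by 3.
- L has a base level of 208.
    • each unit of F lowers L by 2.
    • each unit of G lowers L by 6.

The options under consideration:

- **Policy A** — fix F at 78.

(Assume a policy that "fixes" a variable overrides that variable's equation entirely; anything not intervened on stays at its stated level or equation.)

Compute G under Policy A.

Policy A (F := 78):
  F = 78
  J = 107
  G = 116 − 2·78 − 5·107 = -575

-575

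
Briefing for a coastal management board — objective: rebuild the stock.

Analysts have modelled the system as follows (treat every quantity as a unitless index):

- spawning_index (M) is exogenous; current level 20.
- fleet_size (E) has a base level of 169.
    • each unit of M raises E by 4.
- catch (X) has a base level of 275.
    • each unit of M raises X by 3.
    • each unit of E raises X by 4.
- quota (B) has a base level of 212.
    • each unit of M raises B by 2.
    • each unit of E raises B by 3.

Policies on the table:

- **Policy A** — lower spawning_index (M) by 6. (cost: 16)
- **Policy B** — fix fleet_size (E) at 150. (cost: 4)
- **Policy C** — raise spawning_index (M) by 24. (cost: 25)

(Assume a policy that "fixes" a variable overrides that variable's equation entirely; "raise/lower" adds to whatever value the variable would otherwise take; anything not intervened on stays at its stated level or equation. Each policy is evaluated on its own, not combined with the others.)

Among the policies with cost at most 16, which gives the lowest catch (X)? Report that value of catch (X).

Policy A (M − 6):
  M = 20 − 6 = 14
  E = 169 + 4·14 = 225
  X = 275 + 3·14 + 4·225 = 1217
Policy B (E := 150):
  M = 20
  E = 150
  X = 275 + 3·20 + 4·150 = 935
Comparing — Policy A: X=1217, Policy B: X=935. Lowest is 935 (Policy B).

935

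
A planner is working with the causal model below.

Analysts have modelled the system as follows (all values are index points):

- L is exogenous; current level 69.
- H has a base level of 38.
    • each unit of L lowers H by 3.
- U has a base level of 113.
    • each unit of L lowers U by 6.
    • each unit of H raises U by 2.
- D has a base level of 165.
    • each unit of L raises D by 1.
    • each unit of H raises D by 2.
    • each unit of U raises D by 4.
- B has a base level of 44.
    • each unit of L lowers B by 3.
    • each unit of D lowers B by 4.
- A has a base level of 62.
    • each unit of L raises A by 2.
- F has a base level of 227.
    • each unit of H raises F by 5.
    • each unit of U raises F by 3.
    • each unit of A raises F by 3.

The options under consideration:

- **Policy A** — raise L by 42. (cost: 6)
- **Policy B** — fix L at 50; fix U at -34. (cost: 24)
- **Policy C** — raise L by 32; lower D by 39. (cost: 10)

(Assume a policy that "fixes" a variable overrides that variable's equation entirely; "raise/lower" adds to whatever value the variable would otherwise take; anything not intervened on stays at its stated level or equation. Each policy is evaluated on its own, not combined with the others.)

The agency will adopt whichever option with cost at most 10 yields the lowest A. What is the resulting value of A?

264

Policy A (L + 42):
  L = 69 + 42 = 111
  A = 62 + 2·111 = 284
Policy C (L + 32, D − 39):
  L = 69 + 32 = 101
  A = 62 + 2·101 = 264
Comparing — Policy A: A=284, Policy C: A=264. Lowest is 264 (Policy C).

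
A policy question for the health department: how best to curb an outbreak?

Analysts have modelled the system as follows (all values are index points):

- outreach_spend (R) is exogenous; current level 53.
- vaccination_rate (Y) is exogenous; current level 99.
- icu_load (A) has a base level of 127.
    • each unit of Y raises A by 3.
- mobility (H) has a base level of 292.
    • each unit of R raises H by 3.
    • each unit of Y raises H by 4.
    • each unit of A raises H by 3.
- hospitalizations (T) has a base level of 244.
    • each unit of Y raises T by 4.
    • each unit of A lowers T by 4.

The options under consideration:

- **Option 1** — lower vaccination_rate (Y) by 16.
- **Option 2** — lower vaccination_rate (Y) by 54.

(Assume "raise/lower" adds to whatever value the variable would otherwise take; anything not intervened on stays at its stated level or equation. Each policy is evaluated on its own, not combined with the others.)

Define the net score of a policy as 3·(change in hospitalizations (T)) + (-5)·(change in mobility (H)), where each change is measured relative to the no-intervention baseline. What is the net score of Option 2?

Baseline:
  R = 53
  Y = 99
  A = 127 + 3·99 = 424
  H = 292 + 3·53 + 4·99 + 3·424 = 2119
  T = 244 + 4·99 − 4·424 = -1056
Option 2 (Y − 54):
  R = 53
  Y = 99 − 54 = 45
  A = 127 + 3·45 = 262
  H = 292 + 3·53 + 4·45 + 3·262 = 1417
  T = 244 + 4·45 − 4·262 = -624
ΔT = -624 − (-1056) = 432; ΔH = 1417 − 2119 = -702
Score = 3·432 + (-5)·(-702) = 4806

4806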